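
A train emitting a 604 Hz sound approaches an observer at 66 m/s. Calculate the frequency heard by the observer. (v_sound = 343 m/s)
f_obs = f·v/(v − v_s) = 747.9 Hz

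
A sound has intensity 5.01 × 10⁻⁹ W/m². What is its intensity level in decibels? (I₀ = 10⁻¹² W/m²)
β = 10·log₁₀(I/I₀) = 37 dB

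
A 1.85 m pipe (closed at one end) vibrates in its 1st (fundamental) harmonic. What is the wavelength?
λₙ = 4L/n = 7.4 m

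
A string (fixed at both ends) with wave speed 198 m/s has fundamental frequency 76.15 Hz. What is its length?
L = v/(2f₁) = 1.3 m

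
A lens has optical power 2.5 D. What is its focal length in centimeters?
f = 1/P = 40 cm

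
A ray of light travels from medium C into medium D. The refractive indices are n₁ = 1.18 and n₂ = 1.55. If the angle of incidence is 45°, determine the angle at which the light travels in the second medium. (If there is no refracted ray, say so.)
sin θ₂ = (n₁/n₂)·sin θ₁ = 0.5383 → θ₂ = 32.57°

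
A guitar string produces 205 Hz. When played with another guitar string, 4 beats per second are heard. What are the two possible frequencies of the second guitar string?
f₂ = 205 ± 4 Hz → 209 Hz or 201 Hz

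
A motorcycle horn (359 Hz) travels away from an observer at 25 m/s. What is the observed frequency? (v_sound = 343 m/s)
f_obs = f·v/(v + v_s) = 334.6 Hz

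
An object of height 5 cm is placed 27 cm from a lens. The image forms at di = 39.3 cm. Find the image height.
hi = (-di/do) × ho = -7.278 cm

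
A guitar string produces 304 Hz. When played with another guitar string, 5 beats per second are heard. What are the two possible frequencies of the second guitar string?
f₂ = 304 ± 5 Hz → 309 Hz or 299 Hz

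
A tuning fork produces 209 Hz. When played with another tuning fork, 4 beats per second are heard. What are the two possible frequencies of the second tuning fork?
f₂ = 209 ± 4 Hz → 213 Hz or 205 Hz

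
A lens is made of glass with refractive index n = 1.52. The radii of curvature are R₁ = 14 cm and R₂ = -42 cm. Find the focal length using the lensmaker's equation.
1/f = (n − 1)(1/R₁ − 1/R₂) → f = 20.19 cm (converging lens)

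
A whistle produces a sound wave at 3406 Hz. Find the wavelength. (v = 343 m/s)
λ = v/f = 0.1007 m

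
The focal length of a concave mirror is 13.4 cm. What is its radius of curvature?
R = 2|f| = 26.8 cm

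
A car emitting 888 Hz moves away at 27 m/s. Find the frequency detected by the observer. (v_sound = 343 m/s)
f_obs = f·v/(v + v_s) = 823.2 Hz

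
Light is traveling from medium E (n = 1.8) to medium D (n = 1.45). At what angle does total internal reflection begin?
θc = arcsin(n₂/n₁) = 53.66°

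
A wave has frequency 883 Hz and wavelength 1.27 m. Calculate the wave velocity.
v = fλ = 1121 m/s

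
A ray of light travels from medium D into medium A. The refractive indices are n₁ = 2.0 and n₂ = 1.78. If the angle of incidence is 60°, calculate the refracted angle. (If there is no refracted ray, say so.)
sin θ₂ = (n₁/n₂)·sin θ₁ = 0.9731 → θ₂ = 76.67°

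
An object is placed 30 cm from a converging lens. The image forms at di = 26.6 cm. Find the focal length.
1/f = 1/do + 1/di → f = 14.1 cm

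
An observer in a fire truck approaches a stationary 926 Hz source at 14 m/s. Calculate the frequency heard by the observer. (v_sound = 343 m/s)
f_obs = f·(v + v_o)/v = 963.8 Hz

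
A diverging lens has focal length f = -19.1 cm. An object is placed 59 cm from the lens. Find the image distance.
1/di = 1/f − 1/do → di = -14.43 cm (virtual image)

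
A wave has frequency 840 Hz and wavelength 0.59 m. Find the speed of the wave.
v = fλ = 495.6 m/s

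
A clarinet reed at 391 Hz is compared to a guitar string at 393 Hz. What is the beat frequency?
2 Hz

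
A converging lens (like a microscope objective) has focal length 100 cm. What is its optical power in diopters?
P = 1/f = 1 D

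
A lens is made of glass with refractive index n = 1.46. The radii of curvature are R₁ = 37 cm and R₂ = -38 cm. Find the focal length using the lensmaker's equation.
1/f = (n − 1)(1/R₁ − 1/R₂) → f = 40.75 cm (converging lens)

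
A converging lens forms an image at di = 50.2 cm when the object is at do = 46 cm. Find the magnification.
M = −di/do = -1.091 (inverted image)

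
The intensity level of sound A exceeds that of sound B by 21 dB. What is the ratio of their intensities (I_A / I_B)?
I_A/I_B = 10^(Δβ/10) = 125.9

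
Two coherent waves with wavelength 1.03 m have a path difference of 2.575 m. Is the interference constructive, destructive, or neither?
destructive — path difference = 2.5λ, an odd multiple of λ/2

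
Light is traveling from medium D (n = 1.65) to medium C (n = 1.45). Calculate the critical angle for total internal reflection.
θc = arcsin(n₂/n₁) = 61.5°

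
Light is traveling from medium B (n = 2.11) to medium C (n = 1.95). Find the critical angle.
θc = arcsin(n₂/n₁) = 67.54°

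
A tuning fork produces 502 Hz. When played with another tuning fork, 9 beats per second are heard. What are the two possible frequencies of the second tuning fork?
f₂ = 502 ± 9 Hz → 511 Hz or 493 Hz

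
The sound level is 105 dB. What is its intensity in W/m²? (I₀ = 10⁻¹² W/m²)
I = I₀·10^(β/10) = 3.16 × 10⁻² W/m²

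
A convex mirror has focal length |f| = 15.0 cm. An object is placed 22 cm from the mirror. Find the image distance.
f = −15.0 cm (convex); 1/di = 1/f − 1/do → di = -8.919 cm (virtual image, behind mirror)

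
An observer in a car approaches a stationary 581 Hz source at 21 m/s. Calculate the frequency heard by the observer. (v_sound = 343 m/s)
f_obs = f·(v + v_o)/v = 616.6 Hz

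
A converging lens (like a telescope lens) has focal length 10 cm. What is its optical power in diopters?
P = 1/f = 10 D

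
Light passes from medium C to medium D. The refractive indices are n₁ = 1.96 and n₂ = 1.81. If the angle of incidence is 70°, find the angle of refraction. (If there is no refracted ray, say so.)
sin θ₂ = (n₁/n₂)·sin θ₁ = 1.018 > 1, so there is no refracted ray — the light undergoes total internal reflection.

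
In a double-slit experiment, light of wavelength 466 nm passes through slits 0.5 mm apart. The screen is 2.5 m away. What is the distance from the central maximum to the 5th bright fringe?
y = mλL/d = 11.65 mm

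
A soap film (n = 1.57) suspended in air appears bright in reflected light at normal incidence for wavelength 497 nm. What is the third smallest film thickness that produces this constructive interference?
2nt = (m − ½)λ with m = 3 → t = (m − ½)λ/(2n) = 395.7 nm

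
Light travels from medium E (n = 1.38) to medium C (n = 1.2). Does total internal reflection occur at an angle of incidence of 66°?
θc = arcsin(n₂/n₁) = 60.41°; 66° > θc, so yes — total internal reflection.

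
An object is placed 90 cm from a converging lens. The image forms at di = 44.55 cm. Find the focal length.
1/f = 1/do + 1/di → f = 29.8 cm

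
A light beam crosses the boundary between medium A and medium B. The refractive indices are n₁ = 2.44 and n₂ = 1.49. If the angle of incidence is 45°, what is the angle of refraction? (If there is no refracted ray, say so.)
sin θ₂ = (n₁/n₂)·sin θ₁ = 1.158 > 1, so there is no refracted ray — the light undergoes total internal reflection.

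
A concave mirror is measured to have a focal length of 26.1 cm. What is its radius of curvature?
R = 2|f| = 52.2 cm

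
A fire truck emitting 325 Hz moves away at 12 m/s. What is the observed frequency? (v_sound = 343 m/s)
f_obs = f·v/(v + v_s) = 314 Hz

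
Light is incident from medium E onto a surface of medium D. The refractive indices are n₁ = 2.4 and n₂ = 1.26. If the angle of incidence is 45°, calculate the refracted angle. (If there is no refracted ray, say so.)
sin θ₂ = (n₁/n₂)·sin θ₁ = 1.347 > 1, so there is no refracted ray — the light undergoes total internal reflection.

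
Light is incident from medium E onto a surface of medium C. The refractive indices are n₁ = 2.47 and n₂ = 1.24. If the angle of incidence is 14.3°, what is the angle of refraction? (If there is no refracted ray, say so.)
sin θ₂ = (n₁/n₂)·sin θ₁ = 0.492 → θ₂ = 29.47°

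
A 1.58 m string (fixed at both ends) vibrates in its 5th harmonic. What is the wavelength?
λₙ = 2L/n = 0.632 m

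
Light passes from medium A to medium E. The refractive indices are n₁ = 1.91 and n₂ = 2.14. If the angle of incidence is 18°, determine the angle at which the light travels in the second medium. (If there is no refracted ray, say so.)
sin θ₂ = (n₁/n₂)·sin θ₁ = 0.2758 → θ₂ = 16.01°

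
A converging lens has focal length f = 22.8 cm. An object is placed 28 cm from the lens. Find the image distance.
1/di = 1/f − 1/do → di = 122.8 cm (real image)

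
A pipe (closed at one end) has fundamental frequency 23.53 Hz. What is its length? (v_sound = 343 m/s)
L = v/(4f₁) = 3.644 m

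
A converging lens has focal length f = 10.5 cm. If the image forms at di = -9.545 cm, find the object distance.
1/do = 1/f − 1/di → do = 5 cm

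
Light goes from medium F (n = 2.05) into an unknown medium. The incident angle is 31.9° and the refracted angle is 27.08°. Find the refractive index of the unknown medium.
n₂ = n₁·sin θ₁ / sin θ₂ = 2.38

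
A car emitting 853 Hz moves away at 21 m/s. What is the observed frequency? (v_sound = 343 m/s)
f_obs = f·v/(v + v_s) = 803.8 Hz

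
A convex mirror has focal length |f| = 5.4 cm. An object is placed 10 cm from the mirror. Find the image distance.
f = −5.4 cm (convex); 1/di = 1/f − 1/do → di = -3.506 cm (virtual image, behind mirror)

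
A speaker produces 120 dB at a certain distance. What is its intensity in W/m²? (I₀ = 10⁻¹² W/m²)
I = I₀·10^(β/10) = 1.00 × 10⁰ W/m²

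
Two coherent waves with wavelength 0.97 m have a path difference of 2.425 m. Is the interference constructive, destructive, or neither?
destructive — path difference = 2.5λ, an odd multiple of λ/2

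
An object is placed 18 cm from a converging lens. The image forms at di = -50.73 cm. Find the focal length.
1/f = 1/do + 1/di → f = 27.9 cm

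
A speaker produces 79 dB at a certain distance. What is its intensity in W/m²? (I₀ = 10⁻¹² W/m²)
I = I₀·10^(β/10) = 7.94 × 10⁻⁵ W/m²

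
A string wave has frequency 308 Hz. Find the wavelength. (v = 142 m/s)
λ = v/f = 0.461 m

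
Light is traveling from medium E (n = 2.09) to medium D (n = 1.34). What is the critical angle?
θc = arcsin(n₂/n₁) = 39.88°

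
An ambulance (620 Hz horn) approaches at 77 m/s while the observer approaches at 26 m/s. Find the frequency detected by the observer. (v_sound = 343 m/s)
f_obs = f·(v + v_o)/(v − v_s) = 860.1 Hz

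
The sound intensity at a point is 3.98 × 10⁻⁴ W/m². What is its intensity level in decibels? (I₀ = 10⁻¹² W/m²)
β = 10·log₁₀(I/I₀) = 86 dB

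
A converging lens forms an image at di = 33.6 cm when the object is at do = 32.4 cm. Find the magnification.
M = −di/do = -1.037 (inverted image)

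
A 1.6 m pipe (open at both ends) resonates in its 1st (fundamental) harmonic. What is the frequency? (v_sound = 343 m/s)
fₙ = nv/(2L) = 107.2 Hz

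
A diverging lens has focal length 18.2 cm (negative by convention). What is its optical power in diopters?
P = 1/f = -5.495 D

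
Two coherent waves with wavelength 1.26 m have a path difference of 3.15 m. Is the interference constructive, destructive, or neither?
destructive — path difference = 2.5λ, an odd multiple of λ/2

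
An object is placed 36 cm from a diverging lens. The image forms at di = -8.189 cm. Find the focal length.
1/f = 1/do + 1/di → f = -10.6 cm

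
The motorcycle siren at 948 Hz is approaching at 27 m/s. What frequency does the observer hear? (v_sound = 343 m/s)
f_obs = f·v/(v − v_s) = 1029 Hz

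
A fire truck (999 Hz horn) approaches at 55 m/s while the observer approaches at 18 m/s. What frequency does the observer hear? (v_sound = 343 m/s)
f_obs = f·(v + v_o)/(v − v_s) = 1252 Hz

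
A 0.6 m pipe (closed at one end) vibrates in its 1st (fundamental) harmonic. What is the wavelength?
λₙ = 4L/n = 2.4 m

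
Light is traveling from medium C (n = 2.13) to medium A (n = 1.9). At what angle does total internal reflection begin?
θc = arcsin(n₂/n₁) = 63.13°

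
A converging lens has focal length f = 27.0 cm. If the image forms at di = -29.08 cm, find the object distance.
1/do = 1/f − 1/di → do = 14 cm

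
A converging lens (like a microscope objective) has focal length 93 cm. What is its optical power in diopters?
P = 1/f = 1.075 D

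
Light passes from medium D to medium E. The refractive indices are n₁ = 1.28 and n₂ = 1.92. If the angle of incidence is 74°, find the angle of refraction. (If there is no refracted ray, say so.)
sin θ₂ = (n₁/n₂)·sin θ₁ = 0.6408 → θ₂ = 39.85°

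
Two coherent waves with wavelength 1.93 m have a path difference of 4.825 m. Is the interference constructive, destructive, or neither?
destructive — path difference = 2.5λ, an odd multiple of λ/2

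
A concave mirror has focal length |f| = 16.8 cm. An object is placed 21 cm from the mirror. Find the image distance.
f = +16.8 cm (concave); 1/di = 1/f − 1/do → di = 84 cm (real image, in front of mirror)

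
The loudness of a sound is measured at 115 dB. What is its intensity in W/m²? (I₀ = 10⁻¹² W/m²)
I = I₀·10^(β/10) = 3.16 × 10⁻¹ W/m²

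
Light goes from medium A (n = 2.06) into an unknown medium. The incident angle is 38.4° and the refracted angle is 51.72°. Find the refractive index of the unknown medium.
n₂ = n₁·sin θ₁ / sin θ₂ = 1.63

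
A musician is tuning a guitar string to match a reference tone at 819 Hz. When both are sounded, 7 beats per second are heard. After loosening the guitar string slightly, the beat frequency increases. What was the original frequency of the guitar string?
812 Hz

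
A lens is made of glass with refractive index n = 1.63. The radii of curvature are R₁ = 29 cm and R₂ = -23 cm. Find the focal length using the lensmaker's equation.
1/f = (n − 1)(1/R₁ − 1/R₂) → f = 20.36 cm (converging lens)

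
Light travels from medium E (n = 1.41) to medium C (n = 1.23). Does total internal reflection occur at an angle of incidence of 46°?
θc = arcsin(n₂/n₁) = 60.73°; 46° < θc, so no — the ray refracts.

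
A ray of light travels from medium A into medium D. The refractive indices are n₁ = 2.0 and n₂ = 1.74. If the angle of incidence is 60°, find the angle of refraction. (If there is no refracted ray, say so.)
sin θ₂ = (n₁/n₂)·sin θ₁ = 0.9954 → θ₂ = 84.52°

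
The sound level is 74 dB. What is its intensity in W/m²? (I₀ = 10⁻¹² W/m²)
I = I₀·10^(β/10) = 2.51 × 10⁻⁵ W/m²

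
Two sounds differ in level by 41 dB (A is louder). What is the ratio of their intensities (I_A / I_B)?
I_A/I_B = 10^(Δβ/10) = 12590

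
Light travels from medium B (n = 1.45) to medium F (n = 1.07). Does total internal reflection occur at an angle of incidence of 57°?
θc = arcsin(n₂/n₁) = 47.56°; 57° > θc, so yes — total internal reflection.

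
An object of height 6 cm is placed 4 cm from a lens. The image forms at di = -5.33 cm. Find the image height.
hi = (-di/do) × ho = 7.995 cm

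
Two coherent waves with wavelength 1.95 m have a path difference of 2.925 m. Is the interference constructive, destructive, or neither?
destructive — path difference = 1.5λ, an odd multiple of λ/2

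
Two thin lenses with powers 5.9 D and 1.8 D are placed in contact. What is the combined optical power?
P_total = P₁ + P₂ = 7.7 D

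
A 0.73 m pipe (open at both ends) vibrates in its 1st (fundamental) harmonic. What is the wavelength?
λₙ = 2L/n = 1.46 m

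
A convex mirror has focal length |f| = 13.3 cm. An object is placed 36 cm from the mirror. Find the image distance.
f = −13.3 cm (convex); 1/di = 1/f − 1/do → di = -9.712 cm (virtual image, behind mirror)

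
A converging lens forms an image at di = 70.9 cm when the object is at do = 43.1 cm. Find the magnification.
M = −di/do = -1.645 (inverted image)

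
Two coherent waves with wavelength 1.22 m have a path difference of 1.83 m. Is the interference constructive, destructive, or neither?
destructive — path difference = 1.5λ, an odd multiple of λ/2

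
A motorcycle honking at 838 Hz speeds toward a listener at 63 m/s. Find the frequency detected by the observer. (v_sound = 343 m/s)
f_obs = f·v/(v − v_s) = 1027 Hz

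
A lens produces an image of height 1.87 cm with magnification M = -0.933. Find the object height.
ho = |hi|/|M| = 2.004 cm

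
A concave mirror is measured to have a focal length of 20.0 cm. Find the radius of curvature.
R = 2|f| = 40 cm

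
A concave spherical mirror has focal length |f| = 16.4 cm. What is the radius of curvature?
R = 2|f| = 32.8 cm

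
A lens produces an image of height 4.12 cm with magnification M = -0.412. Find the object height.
ho = |hi|/|M| = 10 cm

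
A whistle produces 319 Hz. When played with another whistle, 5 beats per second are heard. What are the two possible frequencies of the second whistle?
f₂ = 319 ± 5 Hz → 324 Hz or 314 Hz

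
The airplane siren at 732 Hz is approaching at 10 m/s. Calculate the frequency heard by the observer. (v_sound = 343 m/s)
f_obs = f·v/(v − v_s) = 754 Hz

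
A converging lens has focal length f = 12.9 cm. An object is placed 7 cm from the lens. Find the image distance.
1/di = 1/f − 1/do → di = -15.31 cm (virtual image)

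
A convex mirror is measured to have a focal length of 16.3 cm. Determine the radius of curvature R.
R = 2|f| = 32.6 cm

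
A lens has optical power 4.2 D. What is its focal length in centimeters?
f = 1/P = 23.81 cm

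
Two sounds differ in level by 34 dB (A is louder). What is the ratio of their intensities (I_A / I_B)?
I_A/I_B = 10^(Δβ/10) = 2512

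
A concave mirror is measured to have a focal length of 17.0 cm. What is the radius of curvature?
R = 2|f| = 34 cm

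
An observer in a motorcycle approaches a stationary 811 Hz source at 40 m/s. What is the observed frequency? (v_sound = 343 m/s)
f_obs = f·(v + v_o)/v = 905.6 Hz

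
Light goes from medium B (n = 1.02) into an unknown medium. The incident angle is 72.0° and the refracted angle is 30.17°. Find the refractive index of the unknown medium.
n₂ = n₁·sin θ₁ / sin θ₂ = 1.93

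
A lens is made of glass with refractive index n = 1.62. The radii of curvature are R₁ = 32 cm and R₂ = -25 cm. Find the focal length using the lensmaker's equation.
1/f = (n − 1)(1/R₁ − 1/R₂) → f = 22.64 cm (converging lens)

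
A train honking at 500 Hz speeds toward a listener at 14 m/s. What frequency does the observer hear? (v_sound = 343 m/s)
f_obs = f·v/(v − v_s) = 521.3 Hz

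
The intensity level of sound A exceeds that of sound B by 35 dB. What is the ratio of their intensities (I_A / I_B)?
I_A/I_B = 10^(Δβ/10) = 3162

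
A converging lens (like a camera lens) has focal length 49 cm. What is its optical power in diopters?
P = 1/f = 2.041 D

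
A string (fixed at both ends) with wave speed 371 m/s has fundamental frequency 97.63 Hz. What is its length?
L = v/(2f₁) = 1.9 m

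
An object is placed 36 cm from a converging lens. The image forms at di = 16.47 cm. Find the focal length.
1/f = 1/do + 1/di → f = 11.3 cm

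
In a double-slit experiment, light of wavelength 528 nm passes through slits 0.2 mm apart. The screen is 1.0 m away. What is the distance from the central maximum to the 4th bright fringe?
y = mλL/d = 10.56 mm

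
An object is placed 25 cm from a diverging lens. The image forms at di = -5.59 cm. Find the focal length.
1/f = 1/do + 1/di → f = -7.2 cm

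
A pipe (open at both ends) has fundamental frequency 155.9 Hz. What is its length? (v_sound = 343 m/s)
L = v/(2f₁) = 1.1 m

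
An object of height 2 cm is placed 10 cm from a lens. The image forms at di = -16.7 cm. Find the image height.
hi = (-di/do) × ho = 3.34 cm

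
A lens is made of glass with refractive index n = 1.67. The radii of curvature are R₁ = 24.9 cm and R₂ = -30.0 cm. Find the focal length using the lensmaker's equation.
1/f = (n − 1)(1/R₁ − 1/R₂) → f = 20.31 cm (converging lens)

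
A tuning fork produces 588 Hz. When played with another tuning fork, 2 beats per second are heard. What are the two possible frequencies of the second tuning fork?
f₂ = 588 ± 2 Hz → 590 Hz or 586 Hz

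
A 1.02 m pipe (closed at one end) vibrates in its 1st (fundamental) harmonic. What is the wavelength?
λₙ = 4L/n = 4.08 m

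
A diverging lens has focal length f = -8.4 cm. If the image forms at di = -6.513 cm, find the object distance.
1/do = 1/f − 1/di → do = 28.99 cm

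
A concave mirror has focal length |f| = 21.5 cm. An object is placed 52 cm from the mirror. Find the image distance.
f = +21.5 cm (concave); 1/di = 1/f − 1/do → di = 36.66 cm (real image, in front of mirror)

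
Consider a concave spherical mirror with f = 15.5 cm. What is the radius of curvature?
R = 2|f| = 31 cm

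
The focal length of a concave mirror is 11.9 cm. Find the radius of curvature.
R = 2|f| = 23.8 cm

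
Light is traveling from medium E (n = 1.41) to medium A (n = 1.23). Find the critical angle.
θc = arcsin(n₂/n₁) = 60.73°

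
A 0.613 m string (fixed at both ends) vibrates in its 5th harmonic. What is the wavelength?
λₙ = 2L/n = 0.2452 m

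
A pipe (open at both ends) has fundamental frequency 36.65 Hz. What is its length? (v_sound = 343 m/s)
L = v/(2f₁) = 4.679 m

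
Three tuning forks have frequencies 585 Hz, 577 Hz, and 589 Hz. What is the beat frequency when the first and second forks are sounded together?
8 Hz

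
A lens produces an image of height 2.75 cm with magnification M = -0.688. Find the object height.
ho = |hi|/|M| = 3.997 cm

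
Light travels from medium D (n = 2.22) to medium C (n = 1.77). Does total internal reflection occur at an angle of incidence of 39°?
θc = arcsin(n₂/n₁) = 52.87°; 39° < θc, so no — the ray refracts.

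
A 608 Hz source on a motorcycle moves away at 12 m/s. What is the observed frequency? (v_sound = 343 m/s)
f_obs = f·v/(v + v_s) = 587.4 Hz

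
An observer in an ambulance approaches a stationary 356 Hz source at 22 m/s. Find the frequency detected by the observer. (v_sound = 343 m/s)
f_obs = f·(v + v_o)/v = 378.8 Hz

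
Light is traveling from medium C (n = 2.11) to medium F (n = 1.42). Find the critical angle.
θc = arcsin(n₂/n₁) = 42.3°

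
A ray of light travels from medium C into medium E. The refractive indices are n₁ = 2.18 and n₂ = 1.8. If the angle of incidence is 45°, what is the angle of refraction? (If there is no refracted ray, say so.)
sin θ₂ = (n₁/n₂)·sin θ₁ = 0.8564 → θ₂ = 58.91°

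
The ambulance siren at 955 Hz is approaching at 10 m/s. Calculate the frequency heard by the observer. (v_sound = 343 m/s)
f_obs = f·v/(v − v_s) = 983.7 Hz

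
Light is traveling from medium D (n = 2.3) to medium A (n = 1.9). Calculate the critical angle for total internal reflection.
θc = arcsin(n₂/n₁) = 55.7°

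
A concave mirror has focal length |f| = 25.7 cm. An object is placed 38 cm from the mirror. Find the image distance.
f = +25.7 cm (concave); 1/di = 1/f − 1/do → di = 79.4 cm (real image, in front of mirror)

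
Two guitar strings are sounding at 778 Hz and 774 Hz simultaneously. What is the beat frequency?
4 Hz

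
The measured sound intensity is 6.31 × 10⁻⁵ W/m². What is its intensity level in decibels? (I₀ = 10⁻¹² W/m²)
β = 10·log₁₀(I/I₀) = 78 dB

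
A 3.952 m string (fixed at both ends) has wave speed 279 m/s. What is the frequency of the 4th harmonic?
fₙ = nv/(2L) = 141.2 Hz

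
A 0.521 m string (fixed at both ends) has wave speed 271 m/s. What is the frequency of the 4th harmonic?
fₙ = nv/(2L) = 1040 Hz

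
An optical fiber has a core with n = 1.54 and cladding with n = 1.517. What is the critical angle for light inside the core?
θc = arcsin(n_cladding/n_core) = 80.09°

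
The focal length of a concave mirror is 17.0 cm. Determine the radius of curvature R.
R = 2|f| = 34 cm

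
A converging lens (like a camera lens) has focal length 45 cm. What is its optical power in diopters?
P = 1/f = 2.222 D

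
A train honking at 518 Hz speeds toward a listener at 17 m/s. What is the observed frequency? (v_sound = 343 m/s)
f_obs = f·v/(v − v_s) = 545 Hz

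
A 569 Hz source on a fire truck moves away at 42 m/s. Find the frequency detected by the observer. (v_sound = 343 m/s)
f_obs = f·v/(v + v_s) = 506.9 Hz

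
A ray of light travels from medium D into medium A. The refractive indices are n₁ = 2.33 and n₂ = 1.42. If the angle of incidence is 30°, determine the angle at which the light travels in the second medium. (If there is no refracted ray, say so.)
sin θ₂ = (n₁/n₂)·sin θ₁ = 0.8204 → θ₂ = 55.13°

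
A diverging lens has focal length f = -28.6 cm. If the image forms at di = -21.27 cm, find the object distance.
1/do = 1/f − 1/di → do = 82.99 cm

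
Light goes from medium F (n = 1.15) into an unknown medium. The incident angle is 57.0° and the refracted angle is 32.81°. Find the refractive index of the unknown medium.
n₂ = n₁·sin θ₁ / sin θ₂ = 1.78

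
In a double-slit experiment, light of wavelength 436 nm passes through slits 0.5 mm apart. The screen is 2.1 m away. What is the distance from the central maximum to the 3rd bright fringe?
y = mλL/d = 5.494 mm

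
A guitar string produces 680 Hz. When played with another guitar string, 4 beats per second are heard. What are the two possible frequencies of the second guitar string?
f₂ = 680 ± 4 Hz → 684 Hz or 676 Hz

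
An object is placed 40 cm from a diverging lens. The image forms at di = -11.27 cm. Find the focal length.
1/f = 1/do + 1/di → f = -15.69 cm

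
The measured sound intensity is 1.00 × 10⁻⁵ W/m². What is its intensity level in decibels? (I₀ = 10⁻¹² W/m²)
β = 10·log₁₀(I/I₀) = 70 dB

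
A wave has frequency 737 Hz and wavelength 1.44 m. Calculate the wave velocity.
v = fλ = 1061 m/s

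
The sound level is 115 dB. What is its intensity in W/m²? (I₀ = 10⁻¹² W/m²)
I = I₀·10^(β/10) = 3.16 × 10⁻¹ W/m²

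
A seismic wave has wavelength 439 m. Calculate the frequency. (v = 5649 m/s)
f = v/λ = 12.87 Hz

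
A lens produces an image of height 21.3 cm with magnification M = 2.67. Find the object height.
ho = |hi|/|M| = 7.978 cm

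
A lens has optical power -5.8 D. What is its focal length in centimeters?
f = 1/P = -17.24 cm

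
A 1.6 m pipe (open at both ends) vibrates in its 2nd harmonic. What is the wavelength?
λₙ = 2L/n = 1.6 m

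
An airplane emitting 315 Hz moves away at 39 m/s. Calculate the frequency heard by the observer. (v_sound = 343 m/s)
f_obs = f·v/(v + v_s) = 282.8 Hz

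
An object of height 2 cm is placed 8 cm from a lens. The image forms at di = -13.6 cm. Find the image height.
hi = (-di/do) × ho = 3.4 cm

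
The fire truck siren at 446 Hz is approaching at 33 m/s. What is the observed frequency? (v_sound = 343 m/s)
f_obs = f·v/(v − v_s) = 493.5 Hz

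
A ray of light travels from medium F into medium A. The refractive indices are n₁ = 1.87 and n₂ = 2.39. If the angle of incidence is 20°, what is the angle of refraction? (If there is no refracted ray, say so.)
sin θ₂ = (n₁/n₂)·sin θ₁ = 0.2676 → θ₂ = 15.52°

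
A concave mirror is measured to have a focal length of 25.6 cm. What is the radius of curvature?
R = 2|f| = 51.2 cm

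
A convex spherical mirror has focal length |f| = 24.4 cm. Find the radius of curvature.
R = 2|f| = 48.8 cm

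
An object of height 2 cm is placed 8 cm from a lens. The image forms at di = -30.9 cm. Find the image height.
hi = (-di/do) × ho = 7.725 cm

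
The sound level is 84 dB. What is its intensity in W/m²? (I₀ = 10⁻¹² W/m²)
I = I₀·10^(β/10) = 2.51 × 10⁻⁴ W/m²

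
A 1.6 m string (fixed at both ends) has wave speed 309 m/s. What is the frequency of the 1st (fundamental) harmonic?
fₙ = nv/(2L) = 96.56 Hz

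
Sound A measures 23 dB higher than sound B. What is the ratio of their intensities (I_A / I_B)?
I_A/I_B = 10^(Δβ/10) = 199.5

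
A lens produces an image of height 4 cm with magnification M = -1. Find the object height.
ho = |hi|/|M| = 4 cm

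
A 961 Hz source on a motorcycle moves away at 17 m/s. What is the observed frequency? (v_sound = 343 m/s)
f_obs = f·v/(v + v_s) = 915.6 Hz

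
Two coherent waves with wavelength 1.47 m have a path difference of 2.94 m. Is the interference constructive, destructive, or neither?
constructive — path difference = 2λ, a whole number of wavelengths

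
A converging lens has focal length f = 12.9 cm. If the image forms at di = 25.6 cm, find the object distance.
1/do = 1/f − 1/di → do = 26 cm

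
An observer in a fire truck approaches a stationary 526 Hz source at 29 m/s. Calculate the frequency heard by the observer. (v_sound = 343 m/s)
f_obs = f·(v + v_o)/v = 570.5 Hz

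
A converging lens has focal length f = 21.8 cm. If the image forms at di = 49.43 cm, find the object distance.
1/do = 1/f − 1/di → do = 39 cm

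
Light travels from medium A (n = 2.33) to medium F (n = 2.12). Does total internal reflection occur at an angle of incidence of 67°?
θc = arcsin(n₂/n₁) = 65.49°; 67° > θc, so yes — total internal reflection.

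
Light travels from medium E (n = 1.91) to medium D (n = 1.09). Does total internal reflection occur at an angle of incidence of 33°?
θc = arcsin(n₂/n₁) = 34.8°; 33° < θc, so no — the ray refracts.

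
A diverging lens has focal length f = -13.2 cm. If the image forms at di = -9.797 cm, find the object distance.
1/do = 1/f − 1/di → do = 38 cm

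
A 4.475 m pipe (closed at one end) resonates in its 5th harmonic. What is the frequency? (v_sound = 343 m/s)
fₙ = nv/(4L) = 95.81 Hz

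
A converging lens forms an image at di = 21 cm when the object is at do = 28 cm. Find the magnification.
M = −di/do = -0.75 (inverted image)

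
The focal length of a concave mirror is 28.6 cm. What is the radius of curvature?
R = 2|f| = 57.2 cm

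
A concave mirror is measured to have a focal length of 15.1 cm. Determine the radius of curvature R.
R = 2|f| = 30.2 cm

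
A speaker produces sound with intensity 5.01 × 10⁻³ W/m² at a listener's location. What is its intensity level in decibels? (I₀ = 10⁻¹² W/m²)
β = 10·log₁₀(I/I₀) = 97 dB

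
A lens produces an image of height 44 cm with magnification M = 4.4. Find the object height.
ho = |hi|/|M| = 10 cm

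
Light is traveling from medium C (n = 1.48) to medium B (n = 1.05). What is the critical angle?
θc = arcsin(n₂/n₁) = 45.19°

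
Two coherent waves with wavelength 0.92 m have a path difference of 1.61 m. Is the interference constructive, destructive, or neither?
neither (partial) — path difference = 1.75λ, neither a whole number of wavelengths nor an odd multiple of λ/2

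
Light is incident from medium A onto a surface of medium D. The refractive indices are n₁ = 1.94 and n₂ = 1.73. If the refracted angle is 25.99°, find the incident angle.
sin θ₁ = (n₂/n₁)·sin θ₂ → θ₁ = 23°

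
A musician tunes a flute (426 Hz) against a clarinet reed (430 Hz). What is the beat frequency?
4 Hz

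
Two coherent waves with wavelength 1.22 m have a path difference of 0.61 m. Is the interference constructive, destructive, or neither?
destructive — path difference = 0.5λ, an odd multiple of λ/2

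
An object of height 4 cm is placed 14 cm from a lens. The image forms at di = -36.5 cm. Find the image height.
hi = (-di/do) × ho = 10.43 cm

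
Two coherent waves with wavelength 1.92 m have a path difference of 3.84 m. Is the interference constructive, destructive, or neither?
constructive — path difference = 2λ, a whole number of wavelengths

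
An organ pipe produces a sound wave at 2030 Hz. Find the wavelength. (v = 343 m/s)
λ = v/f = 0.169 m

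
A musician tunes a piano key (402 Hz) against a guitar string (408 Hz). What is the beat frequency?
6 Hz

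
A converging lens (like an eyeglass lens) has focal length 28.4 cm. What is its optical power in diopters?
P = 1/f = 3.521 D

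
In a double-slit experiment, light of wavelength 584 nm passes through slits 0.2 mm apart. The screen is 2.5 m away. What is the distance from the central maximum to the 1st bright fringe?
y = mλL/d = 7.3 mm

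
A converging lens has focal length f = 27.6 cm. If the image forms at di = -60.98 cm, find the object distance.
1/do = 1/f − 1/di → do = 19 cm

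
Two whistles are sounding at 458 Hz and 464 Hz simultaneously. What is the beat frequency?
6 Hz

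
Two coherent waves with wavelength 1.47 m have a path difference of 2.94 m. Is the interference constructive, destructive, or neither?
constructive — path difference = 2λ, a whole number of wavelengths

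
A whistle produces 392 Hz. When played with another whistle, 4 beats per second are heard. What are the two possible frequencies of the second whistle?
f₂ = 392 ± 4 Hz → 396 Hz or 388 Hz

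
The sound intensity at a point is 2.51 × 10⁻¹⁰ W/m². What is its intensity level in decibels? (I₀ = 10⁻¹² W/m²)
β = 10·log₁₀(I/I₀) = 24 dB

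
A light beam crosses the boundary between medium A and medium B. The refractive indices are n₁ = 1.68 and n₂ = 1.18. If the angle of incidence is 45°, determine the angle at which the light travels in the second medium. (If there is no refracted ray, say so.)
sin θ₂ = (n₁/n₂)·sin θ₁ = 1.007 > 1, so there is no refracted ray — the light undergoes total internal reflection.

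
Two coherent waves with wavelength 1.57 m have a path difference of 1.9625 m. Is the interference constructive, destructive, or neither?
neither (partial) — path difference = 1.25λ, neither a whole number of wavelengths nor an odd multiple of λ/2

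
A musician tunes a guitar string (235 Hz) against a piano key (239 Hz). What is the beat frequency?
4 Hz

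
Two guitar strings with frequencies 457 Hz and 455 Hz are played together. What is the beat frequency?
2 Hz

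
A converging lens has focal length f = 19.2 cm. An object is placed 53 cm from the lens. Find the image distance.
1/di = 1/f − 1/do → di = 30.11 cm (real image)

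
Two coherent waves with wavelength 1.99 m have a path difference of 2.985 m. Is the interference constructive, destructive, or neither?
destructive — path difference = 1.5λ, an odd multiple of λ/2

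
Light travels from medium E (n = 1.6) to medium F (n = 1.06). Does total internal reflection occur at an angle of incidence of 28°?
θc = arcsin(n₂/n₁) = 41.49°; 28° < θc, so no — the ray refracts.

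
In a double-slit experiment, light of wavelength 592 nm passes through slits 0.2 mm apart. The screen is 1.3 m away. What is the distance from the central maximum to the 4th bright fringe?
y = mλL/d = 15.39 mm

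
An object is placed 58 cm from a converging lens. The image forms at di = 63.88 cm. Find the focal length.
1/f = 1/do + 1/di → f = 30.4 cm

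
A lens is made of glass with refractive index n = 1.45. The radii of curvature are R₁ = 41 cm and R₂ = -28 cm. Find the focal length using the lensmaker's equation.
1/f = (n − 1)(1/R₁ − 1/R₂) → f = 36.97 cm (converging lens)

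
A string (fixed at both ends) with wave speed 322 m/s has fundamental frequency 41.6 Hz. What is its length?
L = v/(2f₁) = 3.87 m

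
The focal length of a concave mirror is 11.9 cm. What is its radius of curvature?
R = 2|f| = 23.8 cm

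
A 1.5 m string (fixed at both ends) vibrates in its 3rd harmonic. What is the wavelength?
λₙ = 2L/n = 1 m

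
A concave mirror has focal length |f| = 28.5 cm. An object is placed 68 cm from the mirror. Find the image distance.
f = +28.5 cm (concave); 1/di = 1/f − 1/do → di = 49.06 cm (real image, in front of mirror)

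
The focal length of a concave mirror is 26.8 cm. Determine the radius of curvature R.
R = 2|f| = 53.6 cm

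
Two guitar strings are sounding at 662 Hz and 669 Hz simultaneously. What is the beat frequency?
7 Hz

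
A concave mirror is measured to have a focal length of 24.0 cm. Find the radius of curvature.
R = 2|f| = 48 cm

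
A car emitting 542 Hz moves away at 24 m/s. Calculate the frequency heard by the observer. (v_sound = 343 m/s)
f_obs = f·v/(v + v_s) = 506.6 Hz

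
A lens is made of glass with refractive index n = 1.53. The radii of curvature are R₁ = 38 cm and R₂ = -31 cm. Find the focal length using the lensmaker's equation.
1/f = (n − 1)(1/R₁ − 1/R₂) → f = 32.21 cm (converging lens)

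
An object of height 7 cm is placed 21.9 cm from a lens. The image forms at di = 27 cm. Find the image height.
hi = (-di/do) × ho = -8.63 cm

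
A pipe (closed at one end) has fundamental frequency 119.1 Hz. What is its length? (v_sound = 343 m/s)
L = v/(4f₁) = 0.72 m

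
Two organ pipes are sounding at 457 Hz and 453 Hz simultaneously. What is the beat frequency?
4 Hz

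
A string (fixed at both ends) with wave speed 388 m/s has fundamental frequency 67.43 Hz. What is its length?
L = v/(2f₁) = 2.877 m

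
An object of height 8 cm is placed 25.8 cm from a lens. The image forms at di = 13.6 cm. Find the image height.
hi = (-di/do) × ho = -4.217 cm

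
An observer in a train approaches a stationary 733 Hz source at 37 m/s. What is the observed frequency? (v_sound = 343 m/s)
f_obs = f·(v + v_o)/v = 812.1 Hz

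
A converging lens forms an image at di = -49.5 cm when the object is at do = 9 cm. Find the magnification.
M = −di/do = 5.5 (upright image)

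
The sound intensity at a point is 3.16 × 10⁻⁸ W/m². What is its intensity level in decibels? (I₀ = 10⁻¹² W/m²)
β = 10·log₁₀(I/I₀) = 45 dB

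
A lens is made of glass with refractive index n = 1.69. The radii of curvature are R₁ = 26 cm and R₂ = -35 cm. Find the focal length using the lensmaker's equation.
1/f = (n − 1)(1/R₁ − 1/R₂) → f = 21.62 cm (converging lens)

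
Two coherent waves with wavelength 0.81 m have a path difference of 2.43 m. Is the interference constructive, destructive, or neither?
constructive — path difference = 3λ, a whole number of wavelengths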